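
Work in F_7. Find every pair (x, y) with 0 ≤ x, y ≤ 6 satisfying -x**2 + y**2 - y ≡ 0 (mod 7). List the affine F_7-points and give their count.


Affine F_7-points: {(0, 0), (0, 1), (3, 2), (3, 6), (4, 2), (4, 6)}; count = 6.

For each of the 49 pairs (x, y) ∈ F_7², evaluate f(x, y) mod 7. Record the zeros.
  x = 0: [0↦0, 1↦0, 2↦2, 3↦6, 4↦5, 5↦6, 6↦2]  zeros at y ∈ {0, 1}
  x = 1: [0↦6, 1↦6, 2↦1, 3↦5, 4↦4, 5↦5, 6↦1]  zeros at y ∈ ∅
  x = 2: [0↦3, 1↦3, 2↦5, 3↦2, 4↦1, 5↦2, 6↦5]  zeros at y ∈ ∅
  x = 3: [0↦5, 1↦5, 2↦0, 3↦4, 4↦3, 5↦4, 6↦0]  zeros at y ∈ {2, 6}
  x = 4: [0↦5, 1↦5, 2↦0, 3↦4, 4↦3, 5↦4, 6↦0]  zeros at y ∈ {2, 6}
  x = 5: [0↦3, 1↦3, 2↦5, 3↦2, 4↦1, 5↦2, 6↦5]  zeros at y ∈ ∅
  x = 6: [0↦6, 1↦6, 2↦1, 3↦5, 4↦4, 5↦5, 6↦1]  zeros at y ∈ ∅
Collecting zeros: affine points = {(0, 0), (0, 1), (3, 2), (3, 6), (4, 2), (4, 6)}.
Total count |C(F_7)_aff| = 6.


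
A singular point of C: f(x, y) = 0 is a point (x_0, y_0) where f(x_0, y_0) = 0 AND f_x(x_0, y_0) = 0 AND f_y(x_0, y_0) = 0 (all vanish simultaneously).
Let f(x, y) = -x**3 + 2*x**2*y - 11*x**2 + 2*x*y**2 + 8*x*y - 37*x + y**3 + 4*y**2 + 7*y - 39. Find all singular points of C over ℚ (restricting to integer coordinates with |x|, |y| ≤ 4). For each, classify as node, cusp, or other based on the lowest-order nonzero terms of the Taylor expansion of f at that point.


Singular points: {(-3, 1)}; classification: cusp.

Compute partial derivatives:
  f_x = -3*x**2 + 4*x*y - 22*x + 2*y**2 + 8*y - 37.
  f_y = 2*x**2 + 4*x*y + 8*x + 3*y**2 + 8*y + 7.
Scan x_0 ∈ {−4, ..., 4}. For each x_0, f_y(x_0, y) is a polynomial in y; find its integer roots y ∈ {−4, ..., 4}, then test f_x and f at those candidates.
  x = -4: f_y(-4, y) = 3*y**2 - 8*y + 7; no integer root y with |y| ≤ 4.
  x = -3: f_y(-3, y) = 3*y**2 - 4*y + 1; vanishes at y ∈ {1}. (-3, 1): f_x = 0, f = 0 — SINGULAR.
  x = -2: f_y(-2, y) = 3*y**2 - 1; no integer root y with |y| ≤ 4.
  x = -1: f_y(-1, y) = 3*y**2 + 4*y + 1; vanishes at y ∈ {-1}. (-1, -1): f_x = -20 ≠ 0.
  x = 0: f_y(0, y) = 3*y**2 + 8*y + 7; no integer root y with |y| ≤ 4.
  x = 1: f_y(1, y) = 3*y**2 + 12*y + 17; no integer root y with |y| ≤ 4.
  x = 2: f_y(2, y) = 3*y**2 + 16*y + 31; no integer root y with |y| ≤ 4.
  x = 3: f_y(3, y) = 3*y**2 + 20*y + 49; no integer root y with |y| ≤ 4.
  x = 4: f_y(4, y) = 3*y**2 + 24*y + 71; no integer root y with |y| ≤ 4.
Only singular point on the grid: (-3, 1).
Classify: substitute x = -3 + u, y = 1 + v and expand: f = -u**3 + 2*u**2*v + 2*u*v**2 + v**3 + v**2.
No constant or linear terms (consistent with a singular point). Quadratic part: v**2. Cubic part: -u**3 + 2*u**2*v + 2*u*v**2 + v**3.
The quadratic part v**2 is a perfect square, so there is a single (double) tangent line v = 0, i.e. y = 1. Restricting the cubic part to that line (v = 0) leaves -u**3 ≠ 0, so f is not divisible by v and the branch is v² ≈ u**3 to lowest order — this is a cusp.
Classification: cusp.


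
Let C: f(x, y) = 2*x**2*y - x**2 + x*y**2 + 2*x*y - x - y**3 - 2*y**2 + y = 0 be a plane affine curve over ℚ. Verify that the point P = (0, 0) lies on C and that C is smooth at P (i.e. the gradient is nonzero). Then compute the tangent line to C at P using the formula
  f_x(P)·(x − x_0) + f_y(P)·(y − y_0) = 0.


Tangent line at P: -x + y = 0.

Step 1: f(0, 0) = 0, so P lies on C.
Step 2: partial derivatives
  f_x(x, y) = 4*x*y - 2*x + y**2 + 2*y - 1, f_y(x, y) = 2*x**2 + 2*x*y + 2*x - 3*y**2 - 4*y + 1.
  f_x(P) = -1, f_y(P) = 1 (gradient nonzero, so P is smooth).
Step 3: tangent line at P: -1·(x − 0) + 1·(y − 0) = 0.
Expanding: -x + y = 0.


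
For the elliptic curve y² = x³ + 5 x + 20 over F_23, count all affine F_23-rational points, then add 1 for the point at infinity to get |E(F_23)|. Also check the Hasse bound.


Affine points = {(1, 7), (1, 16), (3, 4), (3, 19), (4, 9), (4, 14), (5, 3), (5, 20), (6, 6), (6, 17), (9, 9), (9, 14), (10, 9), (10, 14), (11, 7), (11, 16), (17, 2), (17, 21), (18, 10), (18, 13), (20, 1), (20, 22), (21, 5), (21, 18)}; affine count = 24; |E(F_23)| = 25.

Discriminant check: Δ ∝ 4a³ + 27b² = 4·5³ + 27·20² = 4·125 + 27·400 ≡ 7 (mod 23). Nonzero ⇒ E is nonsingular.
For each x ∈ F_23, compute rhs = x³ + 5·x + 20 mod 23, then count y ∈ F_23 with y² ≡ rhs.
  x = 0: rhs = 20, matching y values: none (0 points).
  x = 1: rhs = 3, matching y values: 7, 16 (2 points).
  x = 2: rhs = 15, matching y values: none (0 points).
  x = 3: rhs = 16, matching y values: 4, 19 (2 points).
  x = 4: rhs = 12, matching y values: 9, 14 (2 points).
  x = 5: rhs = 9, matching y values: 3, 20 (2 points).
  x = 6: rhs = 13, matching y values: 6, 17 (2 points).
  x = 7: rhs = 7, matching y values: none (0 points).
  x = 8: rhs = 20, matching y values: none (0 points).
  x = 9: rhs = 12, matching y values: 9, 14 (2 points).
  x = 10: rhs = 12, matching y values: 9, 14 (2 points).
  x = 11: rhs = 3, matching y values: 7, 16 (2 points).
  x = 12: rhs = 14, matching y values: none (0 points).
  x = 13: rhs = 5, matching y values: none (0 points).
  x = 14: rhs = 5, matching y values: none (0 points).
  x = 15: rhs = 20, matching y values: none (0 points).
  x = 16: rhs = 10, matching y values: none (0 points).
  x = 17: rhs = 4, matching y values: 2, 21 (2 points).
  x = 18: rhs = 8, matching y values: 10, 13 (2 points).
  x = 19: rhs = 5, matching y values: none (0 points).
  x = 20: rhs = 1, matching y values: 1, 22 (2 points).
  x = 21: rhs = 2, matching y values: 5, 18 (2 points).
  x = 22: rhs = 14, matching y values: none (0 points).
Total affine count: 24.
Full point count |E(F_23)| = 24 + 1 = 25.
Hasse bound: |25 − (23+1)| = |1| = 1 ≤ 2√23 ≈ 9.5917 ✓.


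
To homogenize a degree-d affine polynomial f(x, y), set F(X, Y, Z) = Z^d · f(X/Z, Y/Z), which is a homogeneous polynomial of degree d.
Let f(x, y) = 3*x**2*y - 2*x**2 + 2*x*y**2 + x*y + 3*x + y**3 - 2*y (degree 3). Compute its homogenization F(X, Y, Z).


F(X, Y, Z) = 3*X**2*Y - 2*X**2*Z + 2*X*Y**2 + X*Y*Z + 3*X*Z**2 + Y**3 - 2*Y*Z**2

deg(f) = 3.
Substitute x = X/Z, y = Y/Z into f, then multiply by Z^3.
  monomial 3·x^2·y^1 ↦ 3·X^2·Y^1·Z^0.
  monomial -2·x^2·y^0 ↦ -2·X^2·Y^0·Z^1.
  monomial 2·x^1·y^2 ↦ 2·X^1·Y^2·Z^0.
  monomial 1·x^1·y^1 ↦ 1·X^1·Y^1·Z^1.
  monomial 3·x^1·y^0 ↦ 3·X^1·Y^0·Z^2.
  monomial 1·x^0·y^3 ↦ 1·X^0·Y^3·Z^0.
  monomial -2·x^0·y^1 ↦ -2·X^0·Y^1·Z^2.
Collecting: F(X, Y, Z) = 3*X**2*Y - 2*X**2*Z + 2*X*Y**2 + X*Y*Z + 3*X*Z**2 + Y**3 - 2*Y*Z**2.


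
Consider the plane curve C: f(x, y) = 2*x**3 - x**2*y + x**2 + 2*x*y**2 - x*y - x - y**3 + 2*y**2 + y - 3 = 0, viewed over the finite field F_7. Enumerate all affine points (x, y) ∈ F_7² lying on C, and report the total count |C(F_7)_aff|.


Affine F_7-points: {(2, 2), (3, 4), (3, 5), (3, 6), (6, 4)}; count = 5.

For each of the 49 pairs (x, y) ∈ F_7², evaluate f(x, y) mod 7. Record the zeros.
  x = 0: [0↦4, 1↦6, 2↦6, 3↦5, 4↦4, 5↦4, 6↦6]  zeros at y ∈ ∅
  x = 1: [0↦6, 1↦1, 2↦5, 3↦5, 4↦2, 5↦4, 6↦5]  zeros at y ∈ ∅
  x = 2: [0↦1, 1↦1, 2↦0, 3↦6, 4↦6, 5↦1, 6↦6]  zeros at y ∈ {2}
  x = 3: [0↦1, 1↦4, 2↦3, 3↦6, 4↦0, 5↦0, 6↦0]  zeros at y ∈ {4, 5, 6}
  x = 4: [0↦4, 1↦1, 2↦5, 3↦3, 4↦3, 5↦6, 6↦6]  zeros at y ∈ ∅
  x = 5: [0↦1, 1↦4, 2↦4, 3↦2, 4↦6, 5↦3, 6↦1]  zeros at y ∈ ∅
  x = 6: [0↦4, 1↦4, 2↦5, 3↦1, 4↦0, 5↦3, 6↦4]  zeros at y ∈ {4}
Collecting zeros: affine points = {(2, 2), (3, 4), (3, 5), (3, 6), (6, 4)}.
Total count |C(F_7)_aff| = 5.


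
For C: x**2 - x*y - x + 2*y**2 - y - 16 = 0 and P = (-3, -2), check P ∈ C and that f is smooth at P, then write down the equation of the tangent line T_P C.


Tangent line at P: -5*x - 6*y - 27 = 0.

Step 1: f(-3, -2) = 0, so P lies on C.
Step 2: partial derivatives
  f_x(x, y) = 2*x - y - 1, f_y(x, y) = -x + 4*y - 1.
  f_x(P) = -5, f_y(P) = -6 (gradient nonzero, so P is smooth).
Step 3: tangent line at P: -5·(x − -3) + -6·(y − -2) = 0.
Expanding: -5*x - 6*y - 27 = 0.


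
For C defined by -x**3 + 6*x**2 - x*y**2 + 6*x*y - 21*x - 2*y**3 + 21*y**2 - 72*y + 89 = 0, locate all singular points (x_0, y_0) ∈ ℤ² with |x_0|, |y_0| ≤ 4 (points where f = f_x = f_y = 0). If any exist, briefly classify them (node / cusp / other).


Singular points: {(2, 3)}; classification: cusp.

Compute partial derivatives:
  f_x = -3*x**2 + 12*x - y**2 + 6*y - 21.
  f_y = -2*x*y + 6*x - 6*y**2 + 42*y - 72.
Scan x_0 ∈ {−4, ..., 4}. For each x_0, f_y(x_0, y) is a polynomial in y; find its integer roots y ∈ {−4, ..., 4}, then test f_x and f at those candidates.
  x = -4: f_y(-4, y) = -6*y**2 + 50*y - 96; vanishes at y ∈ {3}. (-4, 3): f_x = -108 ≠ 0.
  x = -3: f_y(-3, y) = -6*y**2 + 48*y - 90; vanishes at y ∈ {3}. (-3, 3): f_x = -75 ≠ 0.
  x = -2: f_y(-2, y) = -6*y**2 + 46*y - 84; vanishes at y ∈ {3}. (-2, 3): f_x = -48 ≠ 0.
  x = -1: f_y(-1, y) = -6*y**2 + 44*y - 78; vanishes at y ∈ {3}. (-1, 3): f_x = -27 ≠ 0.
  x = 0: f_y(0, y) = -6*y**2 + 42*y - 72; vanishes at y ∈ {3, 4}. (0, 3): f_x = -12 ≠ 0; (0, 4): f_x = -13 ≠ 0.
  x = 1: f_y(1, y) = -6*y**2 + 40*y - 66; vanishes at y ∈ {3}. (1, 3): f_x = -3 ≠ 0.
  x = 2: f_y(2, y) = -6*y**2 + 38*y - 60; vanishes at y ∈ {3}. (2, 3): f_x = 0, f = 0 — SINGULAR.
  x = 3: f_y(3, y) = -6*y**2 + 36*y - 54; vanishes at y ∈ {3}. (3, 3): f_x = -3 ≠ 0.
  x = 4: f_y(4, y) = -6*y**2 + 34*y - 48; vanishes at y ∈ {3}. (4, 3): f_x = -12 ≠ 0.
Only singular point on the grid: (2, 3).
Classify: substitute x = 2 + u, y = 3 + v and expand: f = -u**3 - u*v**2 - 2*v**3 + v**2.
No constant or linear terms (consistent with a singular point). Quadratic part: v**2. Cubic part: -u**3 - u*v**2 - 2*v**3.
The quadratic part v**2 is a perfect square, so there is a single (double) tangent line v = 0, i.e. y = 3. Restricting the cubic part to that line (v = 0) leaves -u**3 ≠ 0, so f is not divisible by v and the branch is v² ≈ u**3 to lowest order — this is a cusp.
Classification: cusp.


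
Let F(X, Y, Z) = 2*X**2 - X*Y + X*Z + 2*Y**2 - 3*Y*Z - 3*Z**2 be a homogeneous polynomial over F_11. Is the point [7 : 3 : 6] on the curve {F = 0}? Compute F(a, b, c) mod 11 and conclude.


F(7,3,6) ≡ 8 (mod 11); P is NOT on the curve.

Evaluate F(7, 3, 6) term-by-term (mod 11).
  2*X**2 ↦ 2·49·1·1 = 98
  -X*Y ↦ -1·7·3·1 = -21
  X*Z ↦ 1·7·1·6 = 42
  2*Y**2 ↦ 2·1·9·1 = 18
  -3*Y*Z ↦ -3·1·3·6 = -54
  -3*Z**2 ↦ -3·1·1·36 = -108
Sum: F(7, 3, 6) = (98) + (-21) + (42) + (18) + (-54) + (-108) = -25.
Reducing mod 11: -25 ≡ 8 (mod 11).
Since F(a, b, c) ≡ 8 ≠ 0 (mod 11), P does NOT lie on the curve.


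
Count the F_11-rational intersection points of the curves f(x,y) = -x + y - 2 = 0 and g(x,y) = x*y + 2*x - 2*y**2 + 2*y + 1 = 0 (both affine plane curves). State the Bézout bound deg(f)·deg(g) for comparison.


Common zeros: {(2, 4), (7, 9)}; count = 2; Bézout bound = 2.

deg(f) = 1, deg(g) = 2, so Bézout bound = 2.
Scan x ∈ F_11. For each x, list the y ∈ F_11 with f(x, y) ≡ 0 and those with g(x, y) ≡ 0 (mod 11); the common zeros in that column are the intersection.
  x = 0: f ≡ 0 at y ∈ {2}; g ≡ 0 at y ∈ {3, 9}; common: ∅.
  x = 1: f ≡ 0 at y ∈ {3}; g ≡ 0 at y ∈ {9}; common: ∅.
  x = 2: f ≡ 0 at y ∈ {4}; g ≡ 0 at y ∈ {4, 9}; common: {4}.
  x = 3: f ≡ 0 at y ∈ {5}; g ≡ 0 at y ∈ {9, 10}; common: ∅.
  x = 4: f ≡ 0 at y ∈ {6}; g ≡ 0 at y ∈ {5, 9}; common: ∅.
  x = 5: f ≡ 0 at y ∈ {7}; g ≡ 0 at y ∈ {0, 9}; common: ∅.
  x = 6: f ≡ 0 at y ∈ {8}; g ≡ 0 at y ∈ {6, 9}; common: ∅.
  x = 7: f ≡ 0 at y ∈ {9}; g ≡ 0 at y ∈ {1, 9}; common: {9}.
  x = 8: f ≡ 0 at y ∈ {10}; g ≡ 0 at y ∈ {7, 9}; common: ∅.
  x = 9: f ≡ 0 at y ∈ {0}; g ≡ 0 at y ∈ {2, 9}; common: ∅.
  x = 10: f ≡ 0 at y ∈ {1}; g ≡ 0 at y ∈ {8, 9}; common: ∅.
Collecting: common zeros = {(2, 4), (7, 9)}, so the count is 2.
Comparison with the Bézout bound: 2 ≤ 2 = deg(f)·deg(g), as expected for curves with no common component (the bound is attained).


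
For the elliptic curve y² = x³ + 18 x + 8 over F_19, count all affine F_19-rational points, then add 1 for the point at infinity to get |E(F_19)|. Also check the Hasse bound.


Affine points = {(4, 7), (4, 12), (6, 3), (6, 16), (9, 5), (9, 14), (11, 6), (11, 13), (13, 8), (13, 11), (15, 9), (15, 10)}; affine count = 12; |E(F_19)| = 13.

Discriminant check: Δ ∝ 4a³ + 27b² = 4·18³ + 27·8² = 4·5832 + 27·64 ≡ 14 (mod 19). Nonzero ⇒ E is nonsingular.
For each x ∈ F_19, compute rhs = x³ + 18·x + 8 mod 19, then count y ∈ F_19 with y² ≡ rhs.
  x = 0: rhs = 8, matching y values: none (0 points).
  x = 1: rhs = 8, matching y values: none (0 points).
  x = 2: rhs = 14, matching y values: none (0 points).
  x = 3: rhs = 13, matching y values: none (0 points).
  x = 4: rhs = 11, matching y values: 7, 12 (2 points).
  x = 5: rhs = 14, matching y values: none (0 points).
  x = 6: rhs = 9, matching y values: 3, 16 (2 points).
  x = 7: rhs = 2, matching y values: none (0 points).
  x = 8: rhs = 18, matching y values: none (0 points).
  x = 9: rhs = 6, matching y values: 5, 14 (2 points).
  x = 10: rhs = 10, matching y values: none (0 points).
  x = 11: rhs = 17, matching y values: 6, 13 (2 points).
  x = 12: rhs = 14, matching y values: none (0 points).
  x = 13: rhs = 7, matching y values: 8, 11 (2 points).
  x = 14: rhs = 2, matching y values: none (0 points).
  x = 15: rhs = 5, matching y values: 9, 10 (2 points).
  x = 16: rhs = 3, matching y values: none (0 points).
  x = 17: rhs = 2, matching y values: none (0 points).
  x = 18: rhs = 8, matching y values: none (0 points).
Total affine count: 12.
Full point count |E(F_19)| = 12 + 1 = 13.
Hasse bound: |13 − (19+1)| = |-7| = 7 ≤ 2√19 ≈ 8.7178 ✓.


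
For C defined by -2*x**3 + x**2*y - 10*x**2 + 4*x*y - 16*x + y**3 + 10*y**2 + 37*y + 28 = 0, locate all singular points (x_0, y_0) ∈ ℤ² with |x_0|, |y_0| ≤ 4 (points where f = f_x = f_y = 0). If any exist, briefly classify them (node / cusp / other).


Singular points: {(-2, -3)}; classification: node.

Compute partial derivatives:
  f_x = -6*x**2 + 2*x*y - 20*x + 4*y - 16.
  f_y = x**2 + 4*x + 3*y**2 + 20*y + 37.
Scan x_0 ∈ {−4, ..., 4}. For each x_0, f_y(x_0, y) is a polynomial in y; find its integer roots y ∈ {−4, ..., 4}, then test f_x and f at those candidates.
  x = -4: f_y(-4, y) = 3*y**2 + 20*y + 37; no integer root y with |y| ≤ 4.
  x = -3: f_y(-3, y) = 3*y**2 + 20*y + 34; no integer root y with |y| ≤ 4.
  x = -2: f_y(-2, y) = 3*y**2 + 20*y + 33; vanishes at y ∈ {-3}. (-2, -3): f_x = 0, f = 0 — SINGULAR.
  x = -1: f_y(-1, y) = 3*y**2 + 20*y + 34; no integer root y with |y| ≤ 4.
  x = 0: f_y(0, y) = 3*y**2 + 20*y + 37; no integer root y with |y| ≤ 4.
  x = 1: f_y(1, y) = 3*y**2 + 20*y + 42; no integer root y with |y| ≤ 4.
  x = 2: f_y(2, y) = 3*y**2 + 20*y + 49; no integer root y with |y| ≤ 4.
  x = 3: f_y(3, y) = 3*y**2 + 20*y + 58; no integer root y with |y| ≤ 4.
  x = 4: f_y(4, y) = 3*y**2 + 20*y + 69; no integer root y with |y| ≤ 4.
Only singular point on the grid: (-2, -3).
Classify: substitute x = -2 + u, y = -3 + v and expand: f = -2*u**3 + u**2*v - u**2 + v**3 + v**2.
No constant or linear terms (consistent with a singular point). Quadratic part: -u**2 + v**2. Cubic part: -2*u**3 + u**2*v + v**3.
The quadratic part v**2 - u**2 = (v − u)(v + u) splits into two distinct linear factors, so there are two distinct tangent lines y − -3 = ±(x − -2) — this is a node (ordinary double point).
Classification: node.


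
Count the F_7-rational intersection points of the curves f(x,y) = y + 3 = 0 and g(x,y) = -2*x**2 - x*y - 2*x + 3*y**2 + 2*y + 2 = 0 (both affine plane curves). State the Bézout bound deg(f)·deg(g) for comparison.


Common zeros: ∅; count = 0; Bézout bound = 2.

deg(f) = 1, deg(g) = 2, so Bézout bound = 2.
Scan x ∈ F_7. For each x, list the y ∈ F_7 with f(x, y) ≡ 0 and those with g(x, y) ≡ 0 (mod 7); the common zeros in that column are the intersection.
  x = 0: f ≡ 0 at y ∈ {4}; g ≡ 0 at y ∈ {1, 3}; common: ∅.
  x = 1: f ≡ 0 at y ∈ {4}; g ≡ 0 at y ∈ {3, 6}; common: ∅.
  x = 2: f ≡ 0 at y ∈ {4}; g ≡ 0 at y ∈ {1, 6}; common: ∅.
  x = 3: f ≡ 0 at y ∈ {4}; g ≡ 0 at y ∈ ∅; common: ∅.
  x = 4: f ≡ 0 at y ∈ {4}; g ≡ 0 at y ∈ ∅; common: ∅.
  x = 5: f ≡ 0 at y ∈ {4}; g ≡ 0 at y ∈ ∅; common: ∅.
  x = 6: f ≡ 0 at y ∈ {4}; g ≡ 0 at y ∈ ∅; common: ∅.
Collecting: common zeros = ∅, so the count is 0.
Comparison with the Bézout bound: 0 ≤ 2 = deg(f)·deg(g), as expected for curves with no common component (the affine F_7-count falls short of the bound because intersections may lie at infinity, over extension fields, or carry multiplicity).


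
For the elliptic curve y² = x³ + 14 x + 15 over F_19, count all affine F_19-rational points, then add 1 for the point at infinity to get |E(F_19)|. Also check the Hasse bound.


Affine points = {(1, 7), (1, 12), (5, 1), (5, 18), (6, 7), (6, 12), (7, 0), (12, 7), (12, 12), (13, 0), (15, 3), (15, 16), (17, 6), (17, 13), (18, 0)}; affine count = 15; |E(F_19)| = 16.

Discriminant check: Δ ∝ 4a³ + 27b² = 4·14³ + 27·15² = 4·2744 + 27·225 ≡ 8 (mod 19). Nonzero ⇒ E is nonsingular.
For each x ∈ F_19, compute rhs = x³ + 14·x + 15 mod 19, then count y ∈ F_19 with y² ≡ rhs.
  x = 0: rhs = 15, matching y values: none (0 points).
  x = 1: rhs = 11, matching y values: 7, 12 (2 points).
  x = 2: rhs = 13, matching y values: none (0 points).
  x = 3: rhs = 8, matching y values: none (0 points).
  x = 4: rhs = 2, matching y values: none (0 points).
  x = 5: rhs = 1, matching y values: 1, 18 (2 points).
  x = 6: rhs = 11, matching y values: 7, 12 (2 points).
  x = 7: rhs = 0, matching y values: 0 (1 points).
  x = 8: rhs = 12, matching y values: none (0 points).
  x = 9: rhs = 15, matching y values: none (0 points).
  x = 10: rhs = 15, matching y values: none (0 points).
  x = 11: rhs = 18, matching y values: none (0 points).
  x = 12: rhs = 11, matching y values: 7, 12 (2 points).
  x = 13: rhs = 0, matching y values: 0 (1 points).
  x = 14: rhs = 10, matching y values: none (0 points).
  x = 15: rhs = 9, matching y values: 3, 16 (2 points).
  x = 16: rhs = 3, matching y values: none (0 points).
  x = 17: rhs = 17, matching y values: 6, 13 (2 points).
  x = 18: rhs = 0, matching y values: 0 (1 points).
Total affine count: 15.
Full point count |E(F_19)| = 15 + 1 = 16.
Hasse bound: |16 − (19+1)| = |-4| = 4 ≤ 2√19 ≈ 8.7178 ✓.


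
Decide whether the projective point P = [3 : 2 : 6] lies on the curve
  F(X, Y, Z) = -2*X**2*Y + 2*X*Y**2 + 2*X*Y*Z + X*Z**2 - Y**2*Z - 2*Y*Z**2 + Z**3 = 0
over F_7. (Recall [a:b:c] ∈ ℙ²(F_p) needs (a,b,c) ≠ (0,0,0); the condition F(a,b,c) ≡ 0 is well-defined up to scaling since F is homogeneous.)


F(3,2,6) ≡ 6 (mod 7); P is NOT on the curve.

Evaluate F(3, 2, 6) term-by-term (mod 7).
  -2*X**2*Y ↦ -2·9·2·1 = -36
  2*X*Y**2 ↦ 2·3·4·1 = 24
  2*X*Y*Z ↦ 2·3·2·6 = 72
  X*Z**2 ↦ 1·3·1·36 = 108
  -Y**2*Z ↦ -1·1·4·6 = -24
  -2*Y*Z**2 ↦ -2·1·2·36 = -144
  Z**3 ↦ 1·1·1·216 = 216
Sum: F(3, 2, 6) = (-36) + (24) + (72) + (108) + (-24) + (-144) + (216) = 216.
Reducing mod 7: 216 ≡ 6 (mod 7).
Since F(a, b, c) ≡ 6 ≠ 0 (mod 7), P does NOT lie on the curve.


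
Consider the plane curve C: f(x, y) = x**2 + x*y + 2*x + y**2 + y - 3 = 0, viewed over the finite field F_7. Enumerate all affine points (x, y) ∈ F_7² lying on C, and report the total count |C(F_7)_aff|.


Affine F_7-points: {(1, 0), (1, 5), (4, 0), (4, 2), (6, 2), (6, 5)}; count = 6.

For each of the 49 pairs (x, y) ∈ F_7², evaluate f(x, y) mod 7. Record the zeros.
  x = 0: [0↦4, 1↦6, 2↦3, 3↦2, 4↦3, 5↦6, 6↦4]  zeros at y ∈ ∅
  x = 1: [0↦0, 1↦3, 2↦1, 3↦1, 4↦3, 5↦0, 6↦6]  zeros at y ∈ {0, 5}
  x = 2: [0↦5, 1↦2, 2↦1, 3↦2, 4↦5, 5↦3, 6↦3]  zeros at y ∈ ∅
  x = 3: [0↦5, 1↦3, 2↦3, 3↦5, 4↦2, 5↦1, 6↦2]  zeros at y ∈ ∅
  x = 4: [0↦0, 1↦6, 2↦0, 3↦3, 4↦1, 5↦1, 6↦3]  zeros at y ∈ {0, 2}
  x = 5: [0↦4, 1↦4, 2↦6, 3↦3, 4↦2, 5↦3, 6↦6]  zeros at y ∈ ∅
  x = 6: [0↦3, 1↦4, 2↦0, 3↦5, 4↦5, 5↦0, 6↦4]  zeros at y ∈ {2, 5}
Collecting zeros: affine points = {(1, 0), (1, 5), (4, 0), (4, 2), (6, 2), (6, 5)}.
Total count |C(F_7)_aff| = 6.


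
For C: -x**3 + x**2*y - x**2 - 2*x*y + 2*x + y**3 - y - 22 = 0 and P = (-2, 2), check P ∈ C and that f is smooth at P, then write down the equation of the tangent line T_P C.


Tangent line at P: -18*x + 19*y - 74 = 0.

Step 1: f(-2, 2) = 0, so P lies on C.
Step 2: partial derivatives
  f_x(x, y) = -3*x**2 + 2*x*y - 2*x - 2*y + 2, f_y(x, y) = x**2 - 2*x + 3*y**2 - 1.
  f_x(P) = -18, f_y(P) = 19 (gradient nonzero, so P is smooth).
Step 3: tangent line at P: -18·(x − -2) + 19·(y − 2) = 0.
Expanding: -18*x + 19*y - 74 = 0.


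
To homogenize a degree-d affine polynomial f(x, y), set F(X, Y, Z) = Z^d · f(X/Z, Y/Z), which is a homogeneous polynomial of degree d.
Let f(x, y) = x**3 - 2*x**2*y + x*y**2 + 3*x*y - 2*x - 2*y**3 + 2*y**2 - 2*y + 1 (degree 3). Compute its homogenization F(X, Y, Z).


F(X, Y, Z) = X**3 - 2*X**2*Y + X*Y**2 + 3*X*Y*Z - 2*X*Z**2 - 2*Y**3 + 2*Y**2*Z - 2*Y*Z**2 + Z**3

deg(f) = 3.
Substitute x = X/Z, y = Y/Z into f, then multiply by Z^3.
  monomial 1·x^3·y^0 ↦ 1·X^3·Y^0·Z^0.
  monomial -2·x^2·y^1 ↦ -2·X^2·Y^1·Z^0.
  monomial 1·x^1·y^2 ↦ 1·X^1·Y^2·Z^0.
  monomial 3·x^1·y^1 ↦ 3·X^1·Y^1·Z^1.
  monomial -2·x^1·y^0 ↦ -2·X^1·Y^0·Z^2.
  monomial -2·x^0·y^3 ↦ -2·X^0·Y^3·Z^0.
  monomial 2·x^0·y^2 ↦ 2·X^0·Y^2·Z^1.
  monomial -2·x^0·y^1 ↦ -2·X^0·Y^1·Z^2.
  monomial 1·x^0·y^0 ↦ 1·X^0·Y^0·Z^3.
Collecting: F(X, Y, Z) = X**3 - 2*X**2*Y + X*Y**2 + 3*X*Y*Z - 2*X*Z**2 - 2*Y**3 + 2*Y**2*Z - 2*Y*Z**2 + Z**3.


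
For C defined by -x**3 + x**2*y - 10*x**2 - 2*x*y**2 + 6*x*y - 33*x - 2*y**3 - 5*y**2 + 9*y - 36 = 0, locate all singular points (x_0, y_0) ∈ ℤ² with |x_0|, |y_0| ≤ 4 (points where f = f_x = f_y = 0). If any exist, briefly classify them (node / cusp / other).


Singular points: {(-3, 0)}; classification: node.

Compute partial derivatives:
  f_x = -3*x**2 + 2*x*y - 20*x - 2*y**2 + 6*y - 33.
  f_y = x**2 - 4*x*y + 6*x - 6*y**2 - 10*y + 9.
Scan x_0 ∈ {−4, ..., 4}. For each x_0, f_y(x_0, y) is a polynomial in y; find its integer roots y ∈ {−4, ..., 4}, then test f_x and f at those candidates.
  x = -4: f_y(-4, y) = -6*y**2 + 6*y + 1; no integer root y with |y| ≤ 4.
  x = -3: f_y(-3, y) = -6*y**2 + 2*y; vanishes at y ∈ {0}. (-3, 0): f_x = 0, f = 0 — SINGULAR.
  x = -2: f_y(-2, y) = -6*y**2 - 2*y + 1; no integer root y with |y| ≤ 4.
  x = -1: f_y(-1, y) = -6*y**2 - 6*y + 4; no integer root y with |y| ≤ 4.
  x = 0: f_y(0, y) = -6*y**2 - 10*y + 9; no integer root y with |y| ≤ 4.
  x = 1: f_y(1, y) = -6*y**2 - 14*y + 16; no integer root y with |y| ≤ 4.
  x = 2: f_y(2, y) = -6*y**2 - 18*y + 25; no integer root y with |y| ≤ 4.
  x = 3: f_y(3, y) = -6*y**2 - 22*y + 36; no integer root y with |y| ≤ 4.
  x = 4: f_y(4, y) = -6*y**2 - 26*y + 49; no integer root y with |y| ≤ 4.
Only singular point on the grid: (-3, 0).
Classify: substitute x = -3 + u, y = 0 + v and expand: f = -u**3 + u**2*v - u**2 - 2*u*v**2 - 2*v**3 + v**2.
No constant or linear terms (consistent with a singular point). Quadratic part: -u**2 + v**2. Cubic part: -u**3 + u**2*v - 2*u*v**2 - 2*v**3.
The quadratic part v**2 - u**2 = (v − u)(v + u) splits into two distinct linear factors, so there are two distinct tangent lines y − 0 = ±(x − -3) — this is a node (ordinary double point).
Classification: node.


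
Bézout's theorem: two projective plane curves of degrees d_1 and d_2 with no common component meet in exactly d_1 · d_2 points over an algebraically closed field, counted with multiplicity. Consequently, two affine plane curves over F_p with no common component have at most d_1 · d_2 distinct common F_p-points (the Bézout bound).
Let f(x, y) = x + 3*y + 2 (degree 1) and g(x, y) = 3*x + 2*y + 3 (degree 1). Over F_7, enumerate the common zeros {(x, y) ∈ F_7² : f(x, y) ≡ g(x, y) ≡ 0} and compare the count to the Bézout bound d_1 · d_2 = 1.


Common zeros: ∅; count = 0; Bézout bound = 1.

deg(f) = 1, deg(g) = 1, so Bézout bound = 1.
Scan x ∈ F_7. For each x, list the y ∈ F_7 with f(x, y) ≡ 0 and those with g(x, y) ≡ 0 (mod 7); the common zeros in that column are the intersection.
  x = 0: f ≡ 0 at y ∈ {4}; g ≡ 0 at y ∈ {2}; common: ∅.
  x = 1: f ≡ 0 at y ∈ {6}; g ≡ 0 at y ∈ {4}; common: ∅.
  x = 2: f ≡ 0 at y ∈ {1}; g ≡ 0 at y ∈ {6}; common: ∅.
  x = 3: f ≡ 0 at y ∈ {3}; g ≡ 0 at y ∈ {1}; common: ∅.
  x = 4: f ≡ 0 at y ∈ {5}; g ≡ 0 at y ∈ {3}; common: ∅.
  x = 5: f ≡ 0 at y ∈ {0}; g ≡ 0 at y ∈ {5}; common: ∅.
  x = 6: f ≡ 0 at y ∈ {2}; g ≡ 0 at y ∈ {0}; common: ∅.
Collecting: common zeros = ∅, so the count is 0.
Comparison with the Bézout bound: 0 ≤ 1 = deg(f)·deg(g), as expected for curves with no common component (the affine F_7-count falls short of the bound because intersections may lie at infinity, over extension fields, or carry multiplicity).


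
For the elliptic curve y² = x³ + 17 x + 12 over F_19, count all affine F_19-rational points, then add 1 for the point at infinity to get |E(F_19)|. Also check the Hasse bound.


Affine points = {(1, 7), (1, 12), (2, 4), (2, 15), (4, 7), (4, 12), (6, 8), (6, 11), (9, 1), (9, 18), (10, 2), (10, 17), (12, 5), (12, 14), (13, 6), (13, 13), (14, 7), (14, 12)}; affine count = 18; |E(F_19)| = 19.

Discriminant check: Δ ∝ 4a³ + 27b² = 4·17³ + 27·12² = 4·4913 + 27·144 ≡ 18 (mod 19). Nonzero ⇒ E is nonsingular.
For each x ∈ F_19, compute rhs = x³ + 17·x + 12 mod 19, then count y ∈ F_19 with y² ≡ rhs.
  x = 0: rhs = 12, matching y values: none (0 points).
  x = 1: rhs = 11, matching y values: 7, 12 (2 points).
  x = 2: rhs = 16, matching y values: 4, 15 (2 points).
  x = 3: rhs = 14, matching y values: none (0 points).
  x = 4: rhs = 11, matching y values: 7, 12 (2 points).
  x = 5: rhs = 13, matching y values: none (0 points).
  x = 6: rhs = 7, matching y values: 8, 11 (2 points).
  x = 7: rhs = 18, matching y values: none (0 points).
  x = 8: rhs = 14, matching y values: none (0 points).
  x = 9: rhs = 1, matching y values: 1, 18 (2 points).
  x = 10: rhs = 4, matching y values: 2, 17 (2 points).
  x = 11: rhs = 10, matching y values: none (0 points).
  x = 12: rhs = 6, matching y values: 5, 14 (2 points).
  x = 13: rhs = 17, matching y values: 6, 13 (2 points).
  x = 14: rhs = 11, matching y values: 7, 12 (2 points).
  x = 15: rhs = 13, matching y values: none (0 points).
  x = 16: rhs = 10, matching y values: none (0 points).
  x = 17: rhs = 8, matching y values: none (0 points).
  x = 18: rhs = 13, matching y values: none (0 points).
Total affine count: 18.
Full point count |E(F_19)| = 18 + 1 = 19.
Hasse bound: |19 − (19+1)| = |-1| = 1 ≤ 2√19 ≈ 8.7178 ✓.


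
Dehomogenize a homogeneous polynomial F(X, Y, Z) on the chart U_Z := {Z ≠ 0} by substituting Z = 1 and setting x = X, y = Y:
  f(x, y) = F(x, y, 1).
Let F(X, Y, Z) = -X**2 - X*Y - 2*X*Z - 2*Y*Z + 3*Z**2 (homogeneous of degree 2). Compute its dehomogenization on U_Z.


f(x, y) = -x**2 - x*y - 2*x - 2*y + 3

On U_Z we set Z = 1. Each monomial c·X^i·Y^j·Z^k in F becomes c·x^i·y^j·1^k = c·x^i·y^j.
Substituting Z = 1: F(X, Y, 1) = -x**2 - x*y - 2*x - 2*y + 3.
Note: deg(f) ≤ deg(F) = 2; strict inequality happens when F is divisible by Z (lost terms).


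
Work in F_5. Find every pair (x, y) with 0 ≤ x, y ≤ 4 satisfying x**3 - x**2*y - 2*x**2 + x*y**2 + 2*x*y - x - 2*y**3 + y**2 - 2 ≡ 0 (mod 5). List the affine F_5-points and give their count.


Affine F_5-points: {(1, 2)}; count = 1.

For each of the 25 pairs (x, y) ∈ F_5², evaluate f(x, y) mod 5. Record the zeros.
  x = 0: [0↦3, 1↦2, 2↦1, 3↦3, 4↦1]  zeros at y ∈ ∅
  x = 1: [0↦1, 1↦2, 2↦0, 3↦3, 4↦4]  zeros at y ∈ {2}
  x = 2: [0↦1, 1↦2, 2↦2, 3↦4, 4↦1]  zeros at y ∈ ∅
  x = 3: [0↦4, 1↦3, 2↦3, 3↦2, 4↦3]  zeros at y ∈ ∅
  x = 4: [0↦1, 1↦1, 2↦4, 3↦3, 4↦1]  zeros at y ∈ ∅
Collecting zeros: affine points = {(1, 2)}.
Total count |C(F_5)_aff| = 1.


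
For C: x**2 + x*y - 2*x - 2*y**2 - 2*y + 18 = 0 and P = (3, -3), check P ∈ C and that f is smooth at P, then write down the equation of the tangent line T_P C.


Tangent line at P: x + 13*y + 36 = 0.

Step 1: f(3, -3) = 0, so P lies on C.
Step 2: partial derivatives
  f_x(x, y) = 2*x + y - 2, f_y(x, y) = x - 4*y - 2.
  f_x(P) = 1, f_y(P) = 13 (gradient nonzero, so P is smooth).
Step 3: tangent line at P: 1·(x − 3) + 13·(y − -3) = 0.
Expanding: x + 13*y + 36 = 0.


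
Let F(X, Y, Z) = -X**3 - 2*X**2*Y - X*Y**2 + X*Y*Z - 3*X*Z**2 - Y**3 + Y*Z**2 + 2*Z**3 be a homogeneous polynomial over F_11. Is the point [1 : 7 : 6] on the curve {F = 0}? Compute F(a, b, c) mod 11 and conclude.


F(1,7,6) ≡ 2 (mod 11); P is NOT on the curve.

Evaluate F(1, 7, 6) term-by-term (mod 11).
  -X**3 ↦ -1·1·1·1 = -1
  -2*X**2*Y ↦ -2·1·7·1 = -14
  -X*Y**2 ↦ -1·1·49·1 = -49
  X*Y*Z ↦ 1·1·7·6 = 42
  -3*X*Z**2 ↦ -3·1·1·36 = -108
  -Y**3 ↦ -1·1·343·1 = -343
  Y*Z**2 ↦ 1·1·7·36 = 252
  2*Z**3 ↦ 2·1·1·216 = 432
Sum: F(1, 7, 6) = (-1) + (-14) + (-49) + (42) + (-108) + (-343) + (252) + (432) = 211.
Reducing mod 11: 211 ≡ 2 (mod 11).
Since F(a, b, c) ≡ 2 ≠ 0 (mod 11), P does NOT lie on the curve.


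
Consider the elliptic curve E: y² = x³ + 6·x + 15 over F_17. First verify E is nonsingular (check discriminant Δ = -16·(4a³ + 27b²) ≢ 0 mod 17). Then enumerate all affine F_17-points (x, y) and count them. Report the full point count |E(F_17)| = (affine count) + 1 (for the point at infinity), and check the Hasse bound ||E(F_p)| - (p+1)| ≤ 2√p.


Affine points = {(0, 7), (0, 10), (2, 1), (2, 16), (3, 3), (3, 14), (4, 1), (4, 16), (5, 0), (7, 3), (7, 14), (9, 4), (9, 13), (10, 2), (10, 15), (11, 1), (11, 16), (12, 8), (12, 9), (14, 2), (14, 15), (16, 5), (16, 12)}; affine count = 23; |E(F_17)| = 24.

Discriminant check: Δ ∝ 4a³ + 27b² = 4·6³ + 27·15² = 4·216 + 27·225 ≡ 3 (mod 17). Nonzero ⇒ E is nonsingular.
For each x ∈ F_17, compute rhs = x³ + 6·x + 15 mod 17, then count y ∈ F_17 with y² ≡ rhs.
  x = 0: rhs = 15, matching y values: 7, 10 (2 points).
  x = 1: rhs = 5, matching y values: none (0 points).
  x = 2: rhs = 1, matching y values: 1, 16 (2 points).
  x = 3: rhs = 9, matching y values: 3, 14 (2 points).
  x = 4: rhs = 1, matching y values: 1, 16 (2 points).
  x = 5: rhs = 0, matching y values: 0 (1 points).
  x = 6: rhs = 12, matching y values: none (0 points).
  x = 7: rhs = 9, matching y values: 3, 14 (2 points).
  x = 8: rhs = 14, matching y values: none (0 points).
  x = 9: rhs = 16, matching y values: 4, 13 (2 points).
  x = 10: rhs = 4, matching y values: 2, 15 (2 points).
  x = 11: rhs = 1, matching y values: 1, 16 (2 points).
  x = 12: rhs = 13, matching y values: 8, 9 (2 points).
  x = 13: rhs = 12, matching y values: none (0 points).
  x = 14: rhs = 4, matching y values: 2, 15 (2 points).
  x = 15: rhs = 12, matching y values: none (0 points).
  x = 16: rhs = 8, matching y values: 5, 12 (2 points).
Total affine count: 23.
Full point count |E(F_17)| = 23 + 1 = 24.
Hasse bound: |24 − (17+1)| = |6| = 6 ≤ 2√17 ≈ 8.2462 ✓.


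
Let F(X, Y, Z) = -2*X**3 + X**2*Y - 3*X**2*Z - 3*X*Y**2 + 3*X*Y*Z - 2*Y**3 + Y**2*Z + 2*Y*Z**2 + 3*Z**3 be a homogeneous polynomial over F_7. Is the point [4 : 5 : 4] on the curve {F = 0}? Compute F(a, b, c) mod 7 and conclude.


F(4,5,4) ≡ 0 (mod 7); P is on the curve.

Evaluate F(4, 5, 4) term-by-term (mod 7).
  -2*X**3 ↦ -2·64·1·1 = -128
  X**2*Y ↦ 1·16·5·1 = 80
  -3*X**2*Z ↦ -3·16·1·4 = -192
  -3*X*Y**2 ↦ -3·4·25·1 = -300
  3*X*Y*Z ↦ 3·4·5·4 = 240
  -2*Y**3 ↦ -2·1·125·1 = -250
  Y**2*Z ↦ 1·1·25·4 = 100
  2*Y*Z**2 ↦ 2·1·5·16 = 160
  3*Z**3 ↦ 3·1·1·64 = 192
Sum: F(4, 5, 4) = (-128) + (80) + (-192) + (-300) + (240) + (-250) + (100) + (160) + (192) = -98.
Reducing mod 7: -98 ≡ 0 (mod 7).
Since F(a, b, c) ≡ 0 (mod 7), P lies on the curve.


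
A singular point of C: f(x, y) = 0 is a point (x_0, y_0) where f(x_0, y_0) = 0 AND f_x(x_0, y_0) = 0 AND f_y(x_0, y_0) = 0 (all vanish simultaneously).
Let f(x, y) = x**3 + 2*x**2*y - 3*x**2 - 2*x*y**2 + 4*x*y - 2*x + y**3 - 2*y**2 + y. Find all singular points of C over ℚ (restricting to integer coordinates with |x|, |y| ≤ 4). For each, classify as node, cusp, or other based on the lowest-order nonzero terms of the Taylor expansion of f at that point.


Singular points: {(0, 1)}; classification: node.

Compute partial derivatives:
  f_x = 3*x**2 + 4*x*y - 6*x - 2*y**2 + 4*y - 2.
  f_y = 2*x**2 - 4*x*y + 4*x + 3*y**2 - 4*y + 1.
Scan x_0 ∈ {−4, ..., 4}. For each x_0, f_y(x_0, y) is a polynomial in y; find its integer roots y ∈ {−4, ..., 4}, then test f_x and f at those candidates.
  x = -4: f_y(-4, y) = 3*y**2 + 12*y + 17; no integer root y with |y| ≤ 4.
  x = -3: f_y(-3, y) = 3*y**2 + 8*y + 7; no integer root y with |y| ≤ 4.
  x = -2: f_y(-2, y) = 3*y**2 + 4*y + 1; vanishes at y ∈ {-1}. (-2, -1): f_x = 24 ≠ 0.
  x = -1: f_y(-1, y) = 3*y**2 - 1; no integer root y with |y| ≤ 4.
  x = 0: f_y(0, y) = 3*y**2 - 4*y + 1; vanishes at y ∈ {1}. (0, 1): f_x = 0, f = 0 — SINGULAR.
  x = 1: f_y(1, y) = 3*y**2 - 8*y + 7; no integer root y with |y| ≤ 4.
  x = 2: f_y(2, y) = 3*y**2 - 12*y + 17; no integer root y with |y| ≤ 4.
  x = 3: f_y(3, y) = 3*y**2 - 16*y + 31; no integer root y with |y| ≤ 4.
  x = 4: f_y(4, y) = 3*y**2 - 20*y + 49; no integer root y with |y| ≤ 4.
Only singular point on the grid: (0, 1).
Classify: substitute x = 0 + u, y = 1 + v and expand: f = u**3 + 2*u**2*v - u**2 - 2*u*v**2 + v**3 + v**2.
No constant or linear terms (consistent with a singular point). Quadratic part: -u**2 + v**2. Cubic part: u**3 + 2*u**2*v - 2*u*v**2 + v**3.
The quadratic part v**2 - u**2 = (v − u)(v + u) splits into two distinct linear factors, so there are two distinct tangent lines y − 1 = ±(x − 0) — this is a node (ordinary double point).
Classification: node.


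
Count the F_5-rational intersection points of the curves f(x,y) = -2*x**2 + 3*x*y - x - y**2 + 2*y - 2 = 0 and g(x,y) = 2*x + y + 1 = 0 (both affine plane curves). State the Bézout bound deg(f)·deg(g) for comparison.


Common zeros: {(0, 4), (4, 1)}; count = 2; Bézout bound = 2.

deg(f) = 2, deg(g) = 1, so Bézout bound = 2.
Scan x ∈ F_5. For each x, list the y ∈ F_5 with f(x, y) ≡ 0 and those with g(x, y) ≡ 0 (mod 5); the common zeros in that column are the intersection.
  x = 0: f ≡ 0 at y ∈ {3, 4}; g ≡ 0 at y ∈ {4}; common: {4}.
  x = 1: f ≡ 0 at y ∈ {0}; g ≡ 0 at y ∈ {2}; common: ∅.
  x = 2: f ≡ 0 at y ∈ {1, 2}; g ≡ 0 at y ∈ {0}; common: ∅.
  x = 3: f ≡ 0 at y ∈ {2, 4}; g ≡ 0 at y ∈ {3}; common: ∅.
  x = 4: f ≡ 0 at y ∈ {1, 3}; g ≡ 0 at y ∈ {1}; common: {1}.
Collecting: common zeros = {(0, 4), (4, 1)}, so the count is 2.
Comparison with the Bézout bound: 2 ≤ 2 = deg(f)·deg(g), as expected for curves with no common component (the bound is attained).


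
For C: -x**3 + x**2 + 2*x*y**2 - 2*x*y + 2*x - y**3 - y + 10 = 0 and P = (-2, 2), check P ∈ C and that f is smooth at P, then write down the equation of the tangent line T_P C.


Tangent line at P: -10*x - 25*y + 30 = 0.

Step 1: f(-2, 2) = 0, so P lies on C.
Step 2: partial derivatives
  f_x(x, y) = -3*x**2 + 2*x + 2*y**2 - 2*y + 2, f_y(x, y) = 4*x*y - 2*x - 3*y**2 - 1.
  f_x(P) = -10, f_y(P) = -25 (gradient nonzero, so P is smooth).
Step 3: tangent line at P: -10·(x − -2) + -25·(y − 2) = 0.
Expanding: -10*x - 25*y + 30 = 0.


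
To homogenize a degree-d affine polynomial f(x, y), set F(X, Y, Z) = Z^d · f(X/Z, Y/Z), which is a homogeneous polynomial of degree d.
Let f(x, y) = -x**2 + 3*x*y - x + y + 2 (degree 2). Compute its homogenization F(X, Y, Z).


F(X, Y, Z) = -X**2 + 3*X*Y - X*Z + Y*Z + 2*Z**2

deg(f) = 2.
Substitute x = X/Z, y = Y/Z into f, then multiply by Z^2.
  monomial -1·x^2·y^0 ↦ -1·X^2·Y^0·Z^0.
  monomial 3·x^1·y^1 ↦ 3·X^1·Y^1·Z^0.
  monomial -1·x^1·y^0 ↦ -1·X^1·Y^0·Z^1.
  monomial 1·x^0·y^1 ↦ 1·X^0·Y^1·Z^1.
  monomial 2·x^0·y^0 ↦ 2·X^0·Y^0·Z^2.
Collecting: F(X, Y, Z) = -X**2 + 3*X*Y - X*Z + Y*Z + 2*Z**2.


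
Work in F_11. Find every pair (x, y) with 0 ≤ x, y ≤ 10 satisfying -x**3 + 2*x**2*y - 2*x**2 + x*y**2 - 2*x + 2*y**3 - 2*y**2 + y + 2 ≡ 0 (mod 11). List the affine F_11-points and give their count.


Affine F_11-points: {(1, 4), (2, 8), (3, 9), (4, 5), (4, 7), (4, 9), (5, 8), (6, 3), (7, 8), (8, 1), (9, 9)}; count = 11.

For each of the 121 pairs (x, y) ∈ F_11², evaluate f(x, y) mod 11. Record the zeros.
  x = 0: [0↦2, 1↦3, 2↦1, 3↦8, 4↦3, 5↦9, 6↦5, 7↦3, 8↦4, 9↦9, 10↦8]  zeros at y ∈ ∅
  x = 1: [0↦8, 1↦1, 2↦4, 3↦7, 4↦0, 5↦6, 6↦4, 7↦6, 8↦2, 9↦4, 10↦2]  zeros at y ∈ {4}
  x = 2: [0↦4, 1↦4, 2↦5, 3↦8, 4↦3, 5↦2, 6↦6, 7↦5, 8↦0, 9↦3, 10↦4]  zeros at y ∈ {8}
  x = 3: [0↦6, 1↦6, 2↦9, 3↦5, 4↦6, 5↦2, 6↦5, 7↦5, 8↦3, 9↦0, 10↦8]  zeros at y ∈ {9}
  x = 4: [0↦8, 1↦1, 2↦10, 3↦3, 4↦3, 5↦0, 6↦6, 7↦0, 8↦5, 9↦0, 10↦8]  zeros at y ∈ {5, 7, 9}
  x = 5: [0↦4, 1↦5, 2↦2, 3↦7, 4↦10, 5↦1, 6↦3, 7↦6, 8↦0, 9↦8, 10↦9]  zeros at y ∈ {8}
  x = 6: [0↦10, 1↦1, 2↦1, 3↦0, 4↦10, 5↦10, 6↦1, 7↦6, 8↦4, 9↦7, 10↦5]  zeros at y ∈ {3}
  x = 7: [0↦9, 1↦5, 2↦1, 3↦9, 4↦8, 5↦10, 6↦5, 7↦5, 8↦0, 9↦2, 10↦1]  zeros at y ∈ {8}
  x = 8: [0↦6, 1↦0, 2↦7, 3↦6, 4↦9, 5↦6, 6↦9, 7↦8, 8↦4, 9↦9, 10↦2]  zeros at y ∈ {1}
  x = 9: [0↦6, 1↦2, 2↦2, 3↦7, 4↦7, 5↦3, 6↦7, 7↦9, 8↦10, 9↦0, 10↦2]  zeros at y ∈ {9}
  x = 10: [0↦3, 1↦5, 2↦2, 3↦6, 4↦7, 5↦6, 6↦4, 7↦2, 8↦1, 9↦2, 10↦6]  zeros at y ∈ ∅
Collecting zeros: affine points = {(1, 4), (2, 8), (3, 9), (4, 5), (4, 7), (4, 9), (5, 8), (6, 3), (7, 8), (8, 1), (9, 9)}.
Total count |C(F_11)_aff| = 11.


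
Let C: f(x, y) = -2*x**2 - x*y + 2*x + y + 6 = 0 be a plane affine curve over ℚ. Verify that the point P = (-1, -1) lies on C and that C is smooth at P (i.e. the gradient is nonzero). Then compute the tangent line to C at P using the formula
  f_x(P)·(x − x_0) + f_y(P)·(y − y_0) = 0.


Tangent line at P: 7*x + 2*y + 9 = 0.

Step 1: f(-1, -1) = 0, so P lies on C.
Step 2: partial derivatives
  f_x(x, y) = -4*x - y + 2, f_y(x, y) = 1 - x.
  f_x(P) = 7, f_y(P) = 2 (gradient nonzero, so P is smooth).
Step 3: tangent line at P: 7·(x − -1) + 2·(y − -1) = 0.
Expanding: 7*x + 2*y + 9 = 0.


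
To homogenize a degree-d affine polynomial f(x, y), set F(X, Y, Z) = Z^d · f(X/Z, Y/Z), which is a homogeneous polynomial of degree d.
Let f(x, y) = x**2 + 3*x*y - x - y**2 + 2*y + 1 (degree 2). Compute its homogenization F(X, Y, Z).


F(X, Y, Z) = X**2 + 3*X*Y - X*Z - Y**2 + 2*Y*Z + Z**2

deg(f) = 2.
Substitute x = X/Z, y = Y/Z into f, then multiply by Z^2.
  monomial 1·x^2·y^0 ↦ 1·X^2·Y^0·Z^0.
  monomial 3·x^1·y^1 ↦ 3·X^1·Y^1·Z^0.
  monomial -1·x^1·y^0 ↦ -1·X^1·Y^0·Z^1.
  monomial -1·x^0·y^2 ↦ -1·X^0·Y^2·Z^0.
  monomial 2·x^0·y^1 ↦ 2·X^0·Y^1·Z^1.
  monomial 1·x^0·y^0 ↦ 1·X^0·Y^0·Z^2.
Collecting: F(X, Y, Z) = X**2 + 3*X*Y - X*Z - Y**2 + 2*Y*Z + Z**2.


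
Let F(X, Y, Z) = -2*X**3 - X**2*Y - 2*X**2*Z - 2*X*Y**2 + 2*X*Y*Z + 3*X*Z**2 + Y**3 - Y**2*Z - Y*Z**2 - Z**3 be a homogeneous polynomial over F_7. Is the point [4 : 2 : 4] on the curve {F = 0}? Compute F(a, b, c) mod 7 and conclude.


F(4,2,4) ≡ 0 (mod 7); P is on the curve.

Evaluate F(4, 2, 4) term-by-term (mod 7).
  -2*X**3 ↦ -2·64·1·1 = -128
  -X**2*Y ↦ -1·16·2·1 = -32
  -2*X**2*Z ↦ -2·16·1·4 = -128
  -2*X*Y**2 ↦ -2·4·4·1 = -32
  2*X*Y*Z ↦ 2·4·2·4 = 64
  3*X*Z**2 ↦ 3·4·1·16 = 192
  Y**3 ↦ 1·1·8·1 = 8
  -Y**2*Z ↦ -1·1·4·4 = -16
  -Y*Z**2 ↦ -1·1·2·16 = -32
  -Z**3 ↦ -1·1·1·64 = -64
Sum: F(4, 2, 4) = (-128) + (-32) + (-128) + (-32) + (64) + (192) + (8) + (-16) + (-32) + (-64) = -168.
Reducing mod 7: -168 ≡ 0 (mod 7).
Since F(a, b, c) ≡ 0 (mod 7), P lies on the curve.
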